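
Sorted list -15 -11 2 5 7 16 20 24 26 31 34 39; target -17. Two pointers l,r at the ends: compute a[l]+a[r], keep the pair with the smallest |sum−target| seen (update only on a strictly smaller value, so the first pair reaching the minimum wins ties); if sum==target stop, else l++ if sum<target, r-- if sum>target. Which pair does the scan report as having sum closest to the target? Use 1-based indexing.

pair (-15, 2) with sum -13 (|Δ|=4)

[1,12] -15+39=24 d=41 * → r--
[1,11] -15+34=19 d=36 * → r--
[1,10] -15+31=16 d=33 * → r--
[1,9] -15+26=11 d=28 * → r--
[1,8] -15+24=9 d=26 * → r--
[1,7] -15+20=5 d=22 * → r--
[1,6] -15+16=1 d=18 * → r--
[1,5] -15+7=-8 d=9 * → r--
[1,4] -15+5=-10 d=7 * → r--
[1,3] -15+2=-13 d=4 * → r--
[1,2] -15+-11=-26 d=9 → l++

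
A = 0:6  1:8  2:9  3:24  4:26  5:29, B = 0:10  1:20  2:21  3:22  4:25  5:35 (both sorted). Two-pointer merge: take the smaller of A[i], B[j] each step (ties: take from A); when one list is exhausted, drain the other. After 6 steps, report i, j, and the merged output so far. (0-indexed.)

i=0 j=0: A[i]=6<=B[j]=10 take 6, i++
i=1 j=0: A[i]=8<=B[j]=10 take 8, i++
i=2 j=0: A[i]=9<=B[j]=10 take 9, i++
i=3 j=0: A[i]=24>B[j]=10 take 10, j++
i=3 j=1: A[i]=24>B[j]=20 take 20, j++
i=3 j=2: A[i]=24>B[j]=21 take 21, j++

i=3, j=3, merged so far=[6, 8, 9, 10, 20, 21]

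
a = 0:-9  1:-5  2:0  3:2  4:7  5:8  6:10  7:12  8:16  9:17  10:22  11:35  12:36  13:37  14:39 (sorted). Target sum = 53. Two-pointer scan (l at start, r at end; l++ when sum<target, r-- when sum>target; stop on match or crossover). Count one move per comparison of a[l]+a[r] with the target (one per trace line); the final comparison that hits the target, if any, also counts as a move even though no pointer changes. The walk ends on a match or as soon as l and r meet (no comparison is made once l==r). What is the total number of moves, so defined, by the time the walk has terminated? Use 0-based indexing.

10 moves

[0,14] -9+39=30 <53 → l++
[1,14] -5+39=34 <53 → l++
[2,14] 0+39=39 <53 → l++
[3,14] 2+39=41 <53 → l++
[4,14] 7+39=46 <53 → l++
[5,14] 8+39=47 <53 → l++
[6,14] 10+39=49 <53 → l++
[7,14] 12+39=51 <53 → l++
[8,14] 16+39=55 >53 → r--
[8,13] 16+37=53 → found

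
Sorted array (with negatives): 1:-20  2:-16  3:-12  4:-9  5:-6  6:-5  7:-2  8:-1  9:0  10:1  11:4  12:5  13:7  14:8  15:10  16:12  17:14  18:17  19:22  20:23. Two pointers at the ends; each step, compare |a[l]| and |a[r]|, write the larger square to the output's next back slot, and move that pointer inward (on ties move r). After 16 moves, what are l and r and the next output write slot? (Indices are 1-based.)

l=7, r=10, next write slot=4

l=1 r=20: |-20|<=|23| out[20]=529, r--
l=1 r=19: |-20|<=|22| out[19]=484, r--
l=1 r=18: |-20|>|17| out[18]=400, l++
l=2 r=18: |-16|<=|17| out[17]=289, r--
l=2 r=17: |-16|>|14| out[16]=256, l++
l=3 r=17: |-12|<=|14| out[15]=196, r--
l=3 r=16: |-12|<=|12| out[14]=144, r--
l=3 r=15: |-12|>|10| out[13]=144, l++
l=4 r=15: |-9|<=|10| out[12]=100, r--
l=4 r=14: |-9|>|8| out[11]=81, l++
l=5 r=14: |-6|<=|8| out[10]=64, r--
l=5 r=13: |-6|<=|7| out[9]=49, r--
l=5 r=12: |-6|>|5| out[8]=36, l++
l=6 r=12: |-5|<=|5| out[7]=25, r--
l=6 r=11: |-5|>|4| out[6]=25, l++
l=7 r=11: |-2|<=|4| out[5]=16, r--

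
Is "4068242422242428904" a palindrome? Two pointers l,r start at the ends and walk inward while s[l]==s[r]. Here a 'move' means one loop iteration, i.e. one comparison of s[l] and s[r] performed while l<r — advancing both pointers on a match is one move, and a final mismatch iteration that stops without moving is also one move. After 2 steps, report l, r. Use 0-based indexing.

l=2, r=16

[0,18] '4'=='4' → l++,r--
[1,17] '0'=='0' → l++,r--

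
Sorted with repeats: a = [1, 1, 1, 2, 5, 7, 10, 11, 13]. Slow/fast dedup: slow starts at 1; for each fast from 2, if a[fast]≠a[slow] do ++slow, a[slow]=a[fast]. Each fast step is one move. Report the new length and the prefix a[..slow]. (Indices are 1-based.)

length 7; prefix = [1, 2, 5, 7, 10, 11, 13]

slow=1 fast=2: a[fast]=1=a[slow] dup, fast++
slow=1 fast=3: a[fast]=1=a[slow] dup, fast++
slow=1 fast=4: a[fast]=2≠a[slow]=1 write a[2]=2, slow++,fast++
slow=2 fast=5: a[fast]=5≠a[slow]=2 write a[3]=5, slow++,fast++
slow=3 fast=6: a[fast]=7≠a[slow]=5 write a[4]=7, slow++,fast++
slow=4 fast=7: a[fast]=10≠a[slow]=7 write a[5]=10, slow++,fast++
slow=5 fast=8: a[fast]=11≠a[slow]=10 write a[6]=11, slow++,fast++
slow=6 fast=9: a[fast]=13≠a[slow]=11 write a[7]=13, slow++,fast++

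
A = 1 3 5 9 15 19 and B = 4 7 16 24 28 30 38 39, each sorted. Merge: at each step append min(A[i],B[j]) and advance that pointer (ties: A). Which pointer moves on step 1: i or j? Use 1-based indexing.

i

[i=1,j=1] A[i]=1<=B[j]=4 take 1 → i++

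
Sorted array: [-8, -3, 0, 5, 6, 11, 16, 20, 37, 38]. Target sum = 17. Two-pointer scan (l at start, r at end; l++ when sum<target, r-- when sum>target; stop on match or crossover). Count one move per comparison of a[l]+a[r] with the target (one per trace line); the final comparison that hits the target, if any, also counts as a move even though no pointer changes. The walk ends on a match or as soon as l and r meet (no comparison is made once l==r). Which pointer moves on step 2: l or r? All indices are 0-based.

l=0 r=9: -8+38=30 >17, r--
l=0 r=8: -8+37=29 >17, r--

r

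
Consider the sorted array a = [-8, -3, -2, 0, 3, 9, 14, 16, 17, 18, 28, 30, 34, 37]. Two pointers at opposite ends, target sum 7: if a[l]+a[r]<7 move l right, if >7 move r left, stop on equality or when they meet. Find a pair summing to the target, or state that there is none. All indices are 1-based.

l=1 r=14: -8+37=29 >7, r--
l=1 r=13: -8+34=26 >7, r--
l=1 r=12: -8+30=22 >7, r--
l=1 r=11: -8+28=20 >7, r--
l=1 r=10: -8+18=10 >7, r--
l=1 r=9: -8+17=9 >7, r--
l=1 r=8: -8+16=8 >7, r--
l=1 r=7: -8+14=6 <7, l++
l=2 r=7: -3+14=11 >7, r--
l=2 r=6: -3+9=6 <7, l++
l=3 r=6: -2+9=7, found

(-2, 9)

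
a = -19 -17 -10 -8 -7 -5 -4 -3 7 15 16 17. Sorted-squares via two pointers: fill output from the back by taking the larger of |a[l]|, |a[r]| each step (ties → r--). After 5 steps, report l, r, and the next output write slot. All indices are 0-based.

l=2, r=8, next write slot=6

[0,11] |-19|>|17| out[11]=361 → l++
[1,11] |-17|<=|17| out[10]=289 → r--
[1,10] |-17|>|16| out[9]=289 → l++
[2,10] |-10|<=|16| out[8]=256 → r--
[2,9] |-10|<=|15| out[7]=225 → r--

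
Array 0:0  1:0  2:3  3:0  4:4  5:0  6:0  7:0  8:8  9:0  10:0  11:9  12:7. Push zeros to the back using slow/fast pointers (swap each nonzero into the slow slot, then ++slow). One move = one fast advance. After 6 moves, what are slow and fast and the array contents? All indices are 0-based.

slow=0 fast=0: a[fast]=0, fast++
slow=0 fast=1: a[fast]=0, fast++
slow=0 fast=2: a[fast]=3≠0 swap→a[0]=3, slow++,fast++
slow=1 fast=3: a[fast]=0, fast++
slow=1 fast=4: a[fast]=4≠0 swap→a[1]=4, slow++,fast++
slow=2 fast=5: a[fast]=0, fast++

slow=2, fast=6, a=[3, 4, 0, 0, 0, 0, 0, 0, 8, 0, 0, 9, 7]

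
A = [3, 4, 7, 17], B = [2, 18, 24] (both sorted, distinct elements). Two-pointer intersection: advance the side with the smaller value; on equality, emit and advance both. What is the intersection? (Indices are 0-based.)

intersection = []

[i=0,j=0] 3>2 → j++
[i=0,j=1] 3<18 → i++
[i=1,j=1] 4<18 → i++
[i=2,j=1] 7<18 → i++
[i=3,j=1] 17<18 → i++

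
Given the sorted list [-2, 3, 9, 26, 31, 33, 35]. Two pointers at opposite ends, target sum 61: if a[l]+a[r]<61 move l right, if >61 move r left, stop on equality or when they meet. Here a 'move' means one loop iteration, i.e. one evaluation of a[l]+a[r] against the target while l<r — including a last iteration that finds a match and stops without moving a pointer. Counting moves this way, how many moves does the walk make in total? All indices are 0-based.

[0,6] -2+35=33 <61 → l++
[1,6] 3+35=38 <61 → l++
[2,6] 9+35=44 <61 → l++
[3,6] 26+35=61 → found

4 moves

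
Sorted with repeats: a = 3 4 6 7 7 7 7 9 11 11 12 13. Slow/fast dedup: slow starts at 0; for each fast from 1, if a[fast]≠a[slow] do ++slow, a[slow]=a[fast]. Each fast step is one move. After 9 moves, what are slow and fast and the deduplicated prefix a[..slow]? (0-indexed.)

slow=5, fast=10, prefix=[3, 4, 6, 7, 9, 11]

slow=0 fast=1: a[fast]=4≠a[slow]=3 write a[1]=4, slow++,fast++
slow=1 fast=2: a[fast]=6≠a[slow]=4 write a[2]=6, slow++,fast++
slow=2 fast=3: a[fast]=7≠a[slow]=6 write a[3]=7, slow++,fast++
slow=3 fast=4: a[fast]=7=a[slow] dup, fast++
slow=3 fast=5: a[fast]=7=a[slow] dup, fast++
slow=3 fast=6: a[fast]=7=a[slow] dup, fast++
slow=3 fast=7: a[fast]=9≠a[slow]=7 write a[4]=9, slow++,fast++
slow=4 fast=8: a[fast]=11≠a[slow]=9 write a[5]=11, slow++,fast++
slow=5 fast=9: a[fast]=11=a[slow] dup, fast++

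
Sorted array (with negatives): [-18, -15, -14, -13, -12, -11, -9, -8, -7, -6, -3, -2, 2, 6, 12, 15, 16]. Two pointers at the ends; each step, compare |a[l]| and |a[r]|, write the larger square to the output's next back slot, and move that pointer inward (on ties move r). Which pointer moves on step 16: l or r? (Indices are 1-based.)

l=1 r=17: |-18|>|16| out[17]=324, l++
l=2 r=17: |-15|<=|16| out[16]=256, r--
l=2 r=16: |-15|<=|15| out[15]=225, r--
l=2 r=15: |-15|>|12| out[14]=225, l++
l=3 r=15: |-14|>|12| out[13]=196, l++
l=4 r=15: |-13|>|12| out[12]=169, l++
l=5 r=15: |-12|<=|12| out[11]=144, r--
l=5 r=14: |-12|>|6| out[10]=144, l++
l=6 r=14: |-11|>|6| out[9]=121, l++
l=7 r=14: |-9|>|6| out[8]=81, l++
l=8 r=14: |-8|>|6| out[7]=64, l++
l=9 r=14: |-7|>|6| out[6]=49, l++
l=10 r=14: |-6|<=|6| out[5]=36, r--
l=10 r=13: |-6|>|2| out[4]=36, l++
l=11 r=13: |-3|>|2| out[3]=9, l++
l=12 r=13: |-2|<=|2| out[2]=4, r--

r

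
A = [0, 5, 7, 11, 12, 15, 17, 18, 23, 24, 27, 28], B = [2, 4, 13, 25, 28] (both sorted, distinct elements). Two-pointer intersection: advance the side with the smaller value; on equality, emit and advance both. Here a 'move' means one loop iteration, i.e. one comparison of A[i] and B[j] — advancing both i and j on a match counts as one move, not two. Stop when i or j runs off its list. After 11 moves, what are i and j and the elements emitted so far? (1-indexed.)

i=9, j=4, emitted=[]

[i=1,j=1] 0<2 → i++
[i=2,j=1] 5>2 → j++
[i=2,j=2] 5>4 → j++
[i=2,j=3] 5<13 → i++
[i=3,j=3] 7<13 → i++
[i=4,j=3] 11<13 → i++
[i=5,j=3] 12<13 → i++
[i=6,j=3] 15>13 → j++
[i=6,j=4] 15<25 → i++
[i=7,j=4] 17<25 → i++
[i=8,j=4] 18<25 → i++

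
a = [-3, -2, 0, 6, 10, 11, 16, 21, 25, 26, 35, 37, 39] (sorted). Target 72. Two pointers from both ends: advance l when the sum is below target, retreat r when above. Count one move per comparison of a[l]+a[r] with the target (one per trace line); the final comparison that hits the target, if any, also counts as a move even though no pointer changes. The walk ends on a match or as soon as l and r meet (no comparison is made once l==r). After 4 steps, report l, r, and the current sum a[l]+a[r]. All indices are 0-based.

l=0 r=12: -3+39=36 <72, l++
l=1 r=12: -2+39=37 <72, l++
l=2 r=12: 0+39=39 <72, l++
l=3 r=12: 6+39=45 <72, l++

l=4, r=12, sum=49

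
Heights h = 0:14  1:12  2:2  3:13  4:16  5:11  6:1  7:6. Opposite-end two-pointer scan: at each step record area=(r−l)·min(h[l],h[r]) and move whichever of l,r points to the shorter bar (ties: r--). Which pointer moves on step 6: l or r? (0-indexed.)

l=0 r=7: min(14,6)*7=42 best=42 *, r--
l=0 r=6: min(14,1)*6=6 best=42, r--
l=0 r=5: min(14,11)*5=55 best=55 *, r--
l=0 r=4: min(14,16)*4=56 best=56 *, l++
l=1 r=4: min(12,16)*3=36 best=56, l++
l=2 r=4: min(2,16)*2=4 best=56, l++

l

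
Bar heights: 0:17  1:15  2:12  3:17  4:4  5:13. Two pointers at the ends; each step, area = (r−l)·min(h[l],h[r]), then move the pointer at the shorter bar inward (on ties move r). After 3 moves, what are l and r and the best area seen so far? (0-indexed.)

l=0 r=5: min(17,13)*5=65 best=65 *, r--
l=0 r=4: min(17,4)*4=16 best=65, r--
l=0 r=3: min(17,17)*3=51 best=65, r--

l=0, r=2, best area=65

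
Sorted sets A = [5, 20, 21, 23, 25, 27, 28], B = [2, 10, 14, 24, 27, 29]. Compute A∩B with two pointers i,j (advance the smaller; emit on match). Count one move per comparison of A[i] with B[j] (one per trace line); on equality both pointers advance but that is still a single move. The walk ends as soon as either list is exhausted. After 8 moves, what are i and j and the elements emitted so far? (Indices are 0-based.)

i=4, j=4, emitted=[]

i=0 j=0: 5>2, j++
i=0 j=1: 5<10, i++
i=1 j=1: 20>10, j++
i=1 j=2: 20>14, j++
i=1 j=3: 20<24, i++
i=2 j=3: 21<24, i++
i=3 j=3: 23<24, i++
i=4 j=3: 25>24, j++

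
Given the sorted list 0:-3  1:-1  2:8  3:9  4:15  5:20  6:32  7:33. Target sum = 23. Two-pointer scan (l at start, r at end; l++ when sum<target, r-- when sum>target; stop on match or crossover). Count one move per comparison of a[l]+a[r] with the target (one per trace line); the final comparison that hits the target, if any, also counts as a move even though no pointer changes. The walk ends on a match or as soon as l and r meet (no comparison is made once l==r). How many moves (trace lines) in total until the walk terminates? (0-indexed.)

6 moves

[0,7] -3+33=30 >23 → r--
[0,6] -3+32=29 >23 → r--
[0,5] -3+20=17 <23 → l++
[1,5] -1+20=19 <23 → l++
[2,5] 8+20=28 >23 → r--
[2,4] 8+15=23 → found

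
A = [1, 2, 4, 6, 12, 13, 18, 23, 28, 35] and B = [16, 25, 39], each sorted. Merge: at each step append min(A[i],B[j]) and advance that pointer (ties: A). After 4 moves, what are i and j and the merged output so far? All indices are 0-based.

i=4, j=0, merged so far=[1, 2, 4, 6]

[i=0,j=0] A[i]=1<=B[j]=16 take 1 → i++
[i=1,j=0] A[i]=2<=B[j]=16 take 2 → i++
[i=2,j=0] A[i]=4<=B[j]=16 take 4 → i++
[i=3,j=0] A[i]=6<=B[j]=16 take 6 → i++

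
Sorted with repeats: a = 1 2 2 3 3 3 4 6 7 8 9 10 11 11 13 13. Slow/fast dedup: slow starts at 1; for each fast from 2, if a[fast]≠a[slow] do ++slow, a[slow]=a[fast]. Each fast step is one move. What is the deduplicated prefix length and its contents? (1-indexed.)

length 11; prefix = [1, 2, 3, 4, 6, 7, 8, 9, 10, 11, 13]

(s=1,f=2) a[fast]=2≠a[slow]=1 write a[2]=2 → slow++,fast++
(s=2,f=3) a[fast]=2=a[slow] dup → fast++
(s=2,f=4) a[fast]=3≠a[slow]=2 write a[3]=3 → slow++,fast++
(s=3,f=5) a[fast]=3=a[slow] dup → fast++
(s=3,f=6) a[fast]=3=a[slow] dup → fast++
(s=3,f=7) a[fast]=4≠a[slow]=3 write a[4]=4 → slow++,fast++
(s=4,f=8) a[fast]=6≠a[slow]=4 write a[5]=6 → slow++,fast++
(s=5,f=9) a[fast]=7≠a[slow]=6 write a[6]=7 → slow++,fast++
(s=6,f=10) a[fast]=8≠a[slow]=7 write a[7]=8 → slow++,fast++
(s=7,f=11) a[fast]=9≠a[slow]=8 write a[8]=9 → slow++,fast++
(s=8,f=12) a[fast]=10≠a[slow]=9 write a[9]=10 → slow++,fast++
(s=9,f=13) a[fast]=11≠a[slow]=10 write a[10]=11 → slow++,fast++
(s=10,f=14) a[fast]=11=a[slow] dup → fast++
(s=10,f=15) a[fast]=13≠a[slow]=11 write a[11]=13 → slow++,fast++
(s=11,f=16) a[fast]=13=a[slow] dup → fast++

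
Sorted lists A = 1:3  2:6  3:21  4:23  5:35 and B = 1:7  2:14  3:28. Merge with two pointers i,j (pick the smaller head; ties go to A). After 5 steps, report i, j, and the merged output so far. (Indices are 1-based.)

i=4, j=3, merged so far=[3, 6, 7, 14, 21]

i=1 j=1: A[i]=3<=B[j]=7 take 3, i++
i=2 j=1: A[i]=6<=B[j]=7 take 6, i++
i=3 j=1: A[i]=21>B[j]=7 take 7, j++
i=3 j=2: A[i]=21>B[j]=14 take 14, j++
i=3 j=3: A[i]=21<=B[j]=28 take 21, i++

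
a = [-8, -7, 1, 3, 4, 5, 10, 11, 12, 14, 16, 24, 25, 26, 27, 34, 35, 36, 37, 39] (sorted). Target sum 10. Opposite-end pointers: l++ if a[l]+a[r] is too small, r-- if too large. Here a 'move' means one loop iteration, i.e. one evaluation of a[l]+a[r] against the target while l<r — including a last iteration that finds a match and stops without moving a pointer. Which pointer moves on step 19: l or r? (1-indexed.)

l=1 r=20: -8+39=31 >10, r--
l=1 r=19: -8+37=29 >10, r--
l=1 r=18: -8+36=28 >10, r--
l=1 r=17: -8+35=27 >10, r--
l=1 r=16: -8+34=26 >10, r--
l=1 r=15: -8+27=19 >10, r--
l=1 r=14: -8+26=18 >10, r--
l=1 r=13: -8+25=17 >10, r--
l=1 r=12: -8+24=16 >10, r--
l=1 r=11: -8+16=8 <10, l++
l=2 r=11: -7+16=9 <10, l++
l=3 r=11: 1+16=17 >10, r--
l=3 r=10: 1+14=15 >10, r--
l=3 r=9: 1+12=13 >10, r--
l=3 r=8: 1+11=12 >10, r--
l=3 r=7: 1+10=11 >10, r--
l=3 r=6: 1+5=6 <10, l++
l=4 r=6: 3+5=8 <10, l++
l=5 r=6: 4+5=9 <10, l++

l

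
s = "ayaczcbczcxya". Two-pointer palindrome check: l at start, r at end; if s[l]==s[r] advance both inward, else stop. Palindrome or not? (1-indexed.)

not a palindrome (mismatch at 3,11)

l=1 r=13: 'a'=='a', l++,r--
l=2 r=12: 'y'=='y', l++,r--
l=3 r=11: 'a'!='x', stop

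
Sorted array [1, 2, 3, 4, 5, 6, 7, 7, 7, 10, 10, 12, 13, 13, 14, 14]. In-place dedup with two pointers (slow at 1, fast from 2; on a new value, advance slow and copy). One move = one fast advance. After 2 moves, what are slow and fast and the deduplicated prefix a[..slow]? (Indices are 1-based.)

(s=1,f=2) a[fast]=2≠a[slow]=1 write a[2]=2 → slow++,fast++
(s=2,f=3) a[fast]=3≠a[slow]=2 write a[3]=3 → slow++,fast++

slow=3, fast=4, prefix=[1, 2, 3]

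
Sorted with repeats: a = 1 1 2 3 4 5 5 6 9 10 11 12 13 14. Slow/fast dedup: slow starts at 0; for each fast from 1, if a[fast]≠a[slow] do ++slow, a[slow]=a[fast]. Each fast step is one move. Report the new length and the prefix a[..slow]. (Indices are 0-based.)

length 12; prefix = [1, 2, 3, 4, 5, 6, 9, 10, 11, 12, 13, 14]

(s=0,f=1) a[fast]=1=a[slow] dup → fast++
(s=0,f=2) a[fast]=2≠a[slow]=1 write a[1]=2 → slow++,fast++
(s=1,f=3) a[fast]=3≠a[slow]=2 write a[2]=3 → slow++,fast++
(s=2,f=4) a[fast]=4≠a[slow]=3 write a[3]=4 → slow++,fast++
(s=3,f=5) a[fast]=5≠a[slow]=4 write a[4]=5 → slow++,fast++
(s=4,f=6) a[fast]=5=a[slow] dup → fast++
(s=4,f=7) a[fast]=6≠a[slow]=5 write a[5]=6 → slow++,fast++
(s=5,f=8) a[fast]=9≠a[slow]=6 write a[6]=9 → slow++,fast++
(s=6,f=9) a[fast]=10≠a[slow]=9 write a[7]=10 → slow++,fast++
(s=7,f=10) a[fast]=11≠a[slow]=10 write a[8]=11 → slow++,fast++
(s=8,f=11) a[fast]=12≠a[slow]=11 write a[9]=12 → slow++,fast++
(s=9,f=12) a[fast]=13≠a[slow]=12 write a[10]=13 → slow++,fast++
(s=10,f=13) a[fast]=14≠a[slow]=13 write a[11]=14 → slow++,fast++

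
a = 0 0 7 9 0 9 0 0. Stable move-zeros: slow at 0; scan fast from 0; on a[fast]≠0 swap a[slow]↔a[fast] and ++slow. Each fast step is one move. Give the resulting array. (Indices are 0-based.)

[7, 9, 9, 0, 0, 0, 0, 0]

(s=0,f=0) a[fast]=0 → fast++
(s=0,f=1) a[fast]=0 → fast++
(s=0,f=2) a[fast]=7≠0 swap→a[0]=7 → slow++,fast++
(s=1,f=3) a[fast]=9≠0 swap→a[1]=9 → slow++,fast++
(s=2,f=4) a[fast]=0 → fast++
(s=2,f=5) a[fast]=9≠0 swap→a[2]=9 → slow++,fast++
(s=3,f=6) a[fast]=0 → fast++
(s=3,f=7) a[fast]=0 → fast++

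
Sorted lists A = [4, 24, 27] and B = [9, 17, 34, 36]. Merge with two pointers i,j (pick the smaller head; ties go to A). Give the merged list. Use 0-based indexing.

i=0 j=0: A[i]=4<=B[j]=9 take 4, i++
i=1 j=0: A[i]=24>B[j]=9 take 9, j++
i=1 j=1: A[i]=24>B[j]=17 take 17, j++
i=1 j=2: A[i]=24<=B[j]=34 take 24, i++
i=2 j=2: A[i]=27<=B[j]=34 take 27, i++
i=3 j=2: A done, take B[j]=34, j++
i=3 j=3: A done, take B[j]=36, j++

[4, 9, 17, 24, 27, 34, 36]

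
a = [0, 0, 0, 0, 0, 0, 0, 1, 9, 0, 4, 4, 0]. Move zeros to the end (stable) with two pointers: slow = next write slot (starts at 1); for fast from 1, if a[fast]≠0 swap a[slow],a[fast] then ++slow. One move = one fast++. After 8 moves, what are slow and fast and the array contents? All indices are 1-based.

(s=1,f=1) a[fast]=0 → fast++
(s=1,f=2) a[fast]=0 → fast++
(s=1,f=3) a[fast]=0 → fast++
(s=1,f=4) a[fast]=0 → fast++
(s=1,f=5) a[fast]=0 → fast++
(s=1,f=6) a[fast]=0 → fast++
(s=1,f=7) a[fast]=0 → fast++
(s=1,f=8) a[fast]=1≠0 swap→a[1]=1 → slow++,fast++

slow=2, fast=9, a=[1, 0, 0, 0, 0, 0, 0, 0, 9, 0, 4, 4, 0]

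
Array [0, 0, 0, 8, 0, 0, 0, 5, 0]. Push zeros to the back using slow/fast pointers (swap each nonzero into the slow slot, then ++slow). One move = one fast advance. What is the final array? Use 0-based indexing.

(s=0,f=0) a[fast]=0 → fast++
(s=0,f=1) a[fast]=0 → fast++
(s=0,f=2) a[fast]=0 → fast++
(s=0,f=3) a[fast]=8≠0 swap→a[0]=8 → slow++,fast++
(s=1,f=4) a[fast]=0 → fast++
(s=1,f=5) a[fast]=0 → fast++
(s=1,f=6) a[fast]=0 → fast++
(s=1,f=7) a[fast]=5≠0 swap→a[1]=5 → slow++,fast++
(s=2,f=8) a[fast]=0 → fast++

[8, 5, 0, 0, 0, 0, 0, 0, 0]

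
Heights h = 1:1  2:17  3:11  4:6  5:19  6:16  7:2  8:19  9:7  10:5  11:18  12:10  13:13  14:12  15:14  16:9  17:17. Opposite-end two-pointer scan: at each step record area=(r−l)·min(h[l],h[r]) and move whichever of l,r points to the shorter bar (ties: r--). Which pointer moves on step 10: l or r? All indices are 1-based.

[1,17] min(1,17)*16=16 best=16 * → l++
[2,17] min(17,17)*15=255 best=255 * → r--
[2,16] min(17,9)*14=126 best=255 → r--
[2,15] min(17,14)*13=182 best=255 → r--
[2,14] min(17,12)*12=144 best=255 → r--
[2,13] min(17,13)*11=143 best=255 → r--
[2,12] min(17,10)*10=100 best=255 → r--
[2,11] min(17,18)*9=153 best=255 → l++
[3,11] min(11,18)*8=88 best=255 → l++
[4,11] min(6,18)*7=42 best=255 → l++

l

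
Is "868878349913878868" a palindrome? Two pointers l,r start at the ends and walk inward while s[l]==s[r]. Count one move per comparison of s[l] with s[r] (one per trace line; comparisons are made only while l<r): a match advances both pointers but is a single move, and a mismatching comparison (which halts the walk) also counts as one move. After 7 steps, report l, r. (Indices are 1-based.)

[1,18] '8'=='8' → l++,r--
[2,17] '6'=='6' → l++,r--
[3,16] '8'=='8' → l++,r--
[4,15] '8'=='8' → l++,r--
[5,14] '7'=='7' → l++,r--
[6,13] '8'=='8' → l++,r--
[7,12] '3'=='3' → l++,r--

l=8, r=11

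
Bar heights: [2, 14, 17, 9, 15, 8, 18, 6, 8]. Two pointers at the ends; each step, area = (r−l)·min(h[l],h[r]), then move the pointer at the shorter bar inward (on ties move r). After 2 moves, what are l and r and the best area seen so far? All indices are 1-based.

l=2, r=8, best area=56

l=1 r=9: min(2,8)*8=16 best=16 *, l++
l=2 r=9: min(14,8)*7=56 best=56 *, r--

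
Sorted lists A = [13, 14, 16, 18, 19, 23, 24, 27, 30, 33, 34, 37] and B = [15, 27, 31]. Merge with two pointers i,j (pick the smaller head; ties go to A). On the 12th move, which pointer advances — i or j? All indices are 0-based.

[i=0,j=0] A[i]=13<=B[j]=15 take 13 → i++
[i=1,j=0] A[i]=14<=B[j]=15 take 14 → i++
[i=2,j=0] A[i]=16>B[j]=15 take 15 → j++
[i=2,j=1] A[i]=16<=B[j]=27 take 16 → i++
[i=3,j=1] A[i]=18<=B[j]=27 take 18 → i++
[i=4,j=1] A[i]=19<=B[j]=27 take 19 → i++
[i=5,j=1] A[i]=23<=B[j]=27 take 23 → i++
[i=6,j=1] A[i]=24<=B[j]=27 take 24 → i++
[i=7,j=1] A[i]=27<=B[j]=27 take 27 → i++
[i=8,j=1] A[i]=30>B[j]=27 take 27 → j++
[i=8,j=2] A[i]=30<=B[j]=31 take 30 → i++
[i=9,j=2] A[i]=33>B[j]=31 take 31 → j++

j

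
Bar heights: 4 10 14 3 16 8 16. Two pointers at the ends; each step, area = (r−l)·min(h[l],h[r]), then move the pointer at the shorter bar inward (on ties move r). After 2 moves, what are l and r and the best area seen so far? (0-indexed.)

[0,6] min(4,16)*6=24 best=24 * → l++
[1,6] min(10,16)*5=50 best=50 * → l++

l=2, r=6, best area=50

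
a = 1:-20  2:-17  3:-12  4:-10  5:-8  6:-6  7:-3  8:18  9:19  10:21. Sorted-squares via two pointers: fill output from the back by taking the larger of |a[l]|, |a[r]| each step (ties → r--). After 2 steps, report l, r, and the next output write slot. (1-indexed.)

l=2, r=9, next write slot=8

[1,10] |-20|<=|21| out[10]=441 → r--
[1,9] |-20|>|19| out[9]=400 → l++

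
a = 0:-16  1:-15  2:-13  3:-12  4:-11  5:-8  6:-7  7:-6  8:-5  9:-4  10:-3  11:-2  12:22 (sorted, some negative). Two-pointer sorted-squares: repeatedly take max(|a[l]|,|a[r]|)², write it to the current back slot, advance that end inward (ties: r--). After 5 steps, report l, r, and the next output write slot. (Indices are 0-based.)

[0,12] |-16|<=|22| out[12]=484 → r--
[0,11] |-16|>|-2| out[11]=256 → l++
[1,11] |-15|>|-2| out[10]=225 → l++
[2,11] |-13|>|-2| out[9]=169 → l++
[3,11] |-12|>|-2| out[8]=144 → l++

l=4, r=11, next write slot=7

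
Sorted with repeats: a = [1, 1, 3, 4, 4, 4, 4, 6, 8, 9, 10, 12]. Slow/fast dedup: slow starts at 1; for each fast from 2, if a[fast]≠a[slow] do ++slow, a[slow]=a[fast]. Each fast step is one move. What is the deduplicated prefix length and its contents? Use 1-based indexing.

(s=1,f=2) a[fast]=1=a[slow] dup → fast++
(s=1,f=3) a[fast]=3≠a[slow]=1 write a[2]=3 → slow++,fast++
(s=2,f=4) a[fast]=4≠a[slow]=3 write a[3]=4 → slow++,fast++
(s=3,f=5) a[fast]=4=a[slow] dup → fast++
(s=3,f=6) a[fast]=4=a[slow] dup → fast++
(s=3,f=7) a[fast]=4=a[slow] dup → fast++
(s=3,f=8) a[fast]=6≠a[slow]=4 write a[4]=6 → slow++,fast++
(s=4,f=9) a[fast]=8≠a[slow]=6 write a[5]=8 → slow++,fast++
(s=5,f=10) a[fast]=9≠a[slow]=8 write a[6]=9 → slow++,fast++
(s=6,f=11) a[fast]=10≠a[slow]=9 write a[7]=10 → slow++,fast++
(s=7,f=12) a[fast]=12≠a[slow]=10 write a[8]=12 → slow++,fast++

length 8; prefix = [1, 3, 4, 6, 8, 9, 10, 12]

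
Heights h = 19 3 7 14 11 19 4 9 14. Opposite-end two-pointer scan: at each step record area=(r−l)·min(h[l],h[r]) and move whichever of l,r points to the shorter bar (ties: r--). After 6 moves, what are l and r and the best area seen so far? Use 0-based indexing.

l=0, r=2, best area=112

[0,8] min(19,14)*8=112 best=112 * → r--
[0,7] min(19,9)*7=63 best=112 → r--
[0,6] min(19,4)*6=24 best=112 → r--
[0,5] min(19,19)*5=95 best=112 → r--
[0,4] min(19,11)*4=44 best=112 → r--
[0,3] min(19,14)*3=42 best=112 → r--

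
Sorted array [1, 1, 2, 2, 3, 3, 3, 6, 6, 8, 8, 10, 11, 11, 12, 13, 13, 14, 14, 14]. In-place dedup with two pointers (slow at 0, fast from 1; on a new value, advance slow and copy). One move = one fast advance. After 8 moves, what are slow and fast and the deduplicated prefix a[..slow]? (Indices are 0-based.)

slow=3, fast=9, prefix=[1, 2, 3, 6]

(s=0,f=1) a[fast]=1=a[slow] dup → fast++
(s=0,f=2) a[fast]=2≠a[slow]=1 write a[1]=2 → slow++,fast++
(s=1,f=3) a[fast]=2=a[slow] dup → fast++
(s=1,f=4) a[fast]=3≠a[slow]=2 write a[2]=3 → slow++,fast++
(s=2,f=5) a[fast]=3=a[slow] dup → fast++
(s=2,f=6) a[fast]=3=a[slow] dup → fast++
(s=2,f=7) a[fast]=6≠a[slow]=3 write a[3]=6 → slow++,fast++
(s=3,f=8) a[fast]=6=a[slow] dup → fast++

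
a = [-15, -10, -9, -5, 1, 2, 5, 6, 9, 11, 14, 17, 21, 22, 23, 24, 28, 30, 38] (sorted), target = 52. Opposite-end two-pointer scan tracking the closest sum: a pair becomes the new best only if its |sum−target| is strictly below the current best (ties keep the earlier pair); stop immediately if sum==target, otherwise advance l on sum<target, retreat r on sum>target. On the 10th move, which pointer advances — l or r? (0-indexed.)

l=0 r=18: -15+38=23 d=29 *, l++
l=1 r=18: -10+38=28 d=24 *, l++
l=2 r=18: -9+38=29 d=23 *, l++
l=3 r=18: -5+38=33 d=19 *, l++
l=4 r=18: 1+38=39 d=13 *, l++
l=5 r=18: 2+38=40 d=12 *, l++
l=6 r=18: 5+38=43 d=9 *, l++
l=7 r=18: 6+38=44 d=8 *, l++
l=8 r=18: 9+38=47 d=5 *, l++
l=9 r=18: 11+38=49 d=3 *, l++

l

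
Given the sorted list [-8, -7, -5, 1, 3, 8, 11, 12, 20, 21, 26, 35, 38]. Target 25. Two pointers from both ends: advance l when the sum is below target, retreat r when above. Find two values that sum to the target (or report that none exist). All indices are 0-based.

l=0 r=12: -8+38=30 >25, r--
l=0 r=11: -8+35=27 >25, r--
l=0 r=10: -8+26=18 <25, l++
l=1 r=10: -7+26=19 <25, l++
l=2 r=10: -5+26=21 <25, l++
l=3 r=10: 1+26=27 >25, r--
l=3 r=9: 1+21=22 <25, l++
l=4 r=9: 3+21=24 <25, l++
l=5 r=9: 8+21=29 >25, r--
l=5 r=8: 8+20=28 >25, r--
l=5 r=7: 8+12=20 <25, l++
l=6 r=7: 11+12=23 <25, l++

no pair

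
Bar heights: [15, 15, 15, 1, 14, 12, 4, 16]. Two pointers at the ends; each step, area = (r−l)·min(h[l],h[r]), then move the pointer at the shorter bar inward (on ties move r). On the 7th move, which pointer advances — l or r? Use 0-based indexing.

l

[0,7] min(15,16)*7=105 best=105 * → l++
[1,7] min(15,16)*6=90 best=105 → l++
[2,7] min(15,16)*5=75 best=105 → l++
[3,7] min(1,16)*4=4 best=105 → l++
[4,7] min(14,16)*3=42 best=105 → l++
[5,7] min(12,16)*2=24 best=105 → l++
[6,7] min(4,16)*1=4 best=105 → l++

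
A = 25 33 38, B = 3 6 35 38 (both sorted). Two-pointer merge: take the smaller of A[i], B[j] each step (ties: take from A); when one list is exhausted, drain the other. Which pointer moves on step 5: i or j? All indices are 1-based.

[i=1,j=1] A[i]=25>B[j]=3 take 3 → j++
[i=1,j=2] A[i]=25>B[j]=6 take 6 → j++
[i=1,j=3] A[i]=25<=B[j]=35 take 25 → i++
[i=2,j=3] A[i]=33<=B[j]=35 take 33 → i++
[i=3,j=3] A[i]=38>B[j]=35 take 35 → j++

j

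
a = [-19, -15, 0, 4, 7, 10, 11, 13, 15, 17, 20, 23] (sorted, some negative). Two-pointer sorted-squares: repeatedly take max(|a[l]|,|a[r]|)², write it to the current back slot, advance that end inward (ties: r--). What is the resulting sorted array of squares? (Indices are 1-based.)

[0, 16, 49, 100, 121, 169, 225, 225, 289, 361, 400, 529]

[1,12] |-19|<=|23| out[12]=529 → r--
[1,11] |-19|<=|20| out[11]=400 → r--
[1,10] |-19|>|17| out[10]=361 → l++
[2,10] |-15|<=|17| out[9]=289 → r--
[2,9] |-15|<=|15| out[8]=225 → r--
[2,8] |-15|>|13| out[7]=225 → l++
[3,8] |0|<=|13| out[6]=169 → r--
[3,7] |0|<=|11| out[5]=121 → r--
[3,6] |0|<=|10| out[4]=100 → r--
[3,5] |0|<=|7| out[3]=49 → r--
[3,4] |0|<=|4| out[2]=16 → r--
[3,3] |0|<=|0| out[1]=0 → r--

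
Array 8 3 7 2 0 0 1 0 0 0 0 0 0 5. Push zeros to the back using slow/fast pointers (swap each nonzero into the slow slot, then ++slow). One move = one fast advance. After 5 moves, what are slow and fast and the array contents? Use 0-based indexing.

slow=0 fast=0: a[fast]=8≠0 swap→a[0]=8, slow++,fast++
slow=1 fast=1: a[fast]=3≠0 swap→a[1]=3, slow++,fast++
slow=2 fast=2: a[fast]=7≠0 swap→a[2]=7, slow++,fast++
slow=3 fast=3: a[fast]=2≠0 swap→a[3]=2, slow++,fast++
slow=4 fast=4: a[fast]=0, fast++

slow=4, fast=5, a=[8, 3, 7, 2, 0, 0, 1, 0, 0, 0, 0, 0, 0, 5]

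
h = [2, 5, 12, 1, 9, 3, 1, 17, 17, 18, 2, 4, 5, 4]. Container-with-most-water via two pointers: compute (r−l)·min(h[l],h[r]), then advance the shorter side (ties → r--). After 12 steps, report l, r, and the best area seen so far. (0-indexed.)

l=8, r=9, best area=84

l=0 r=13: min(2,4)*13=26 best=26 *, l++
l=1 r=13: min(5,4)*12=48 best=48 *, r--
l=1 r=12: min(5,5)*11=55 best=55 *, r--
l=1 r=11: min(5,4)*10=40 best=55, r--
l=1 r=10: min(5,2)*9=18 best=55, r--
l=1 r=9: min(5,18)*8=40 best=55, l++
l=2 r=9: min(12,18)*7=84 best=84 *, l++
l=3 r=9: min(1,18)*6=6 best=84, l++
l=4 r=9: min(9,18)*5=45 best=84, l++
l=5 r=9: min(3,18)*4=12 best=84, l++
l=6 r=9: min(1,18)*3=3 best=84, l++
l=7 r=9: min(17,18)*2=34 best=84, l++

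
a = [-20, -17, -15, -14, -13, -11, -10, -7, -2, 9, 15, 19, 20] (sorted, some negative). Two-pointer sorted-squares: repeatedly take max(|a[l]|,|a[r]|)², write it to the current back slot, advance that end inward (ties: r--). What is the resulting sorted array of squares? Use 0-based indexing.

[0,12] |-20|<=|20| out[12]=400 → r--
[0,11] |-20|>|19| out[11]=400 → l++
[1,11] |-17|<=|19| out[10]=361 → r--
[1,10] |-17|>|15| out[9]=289 → l++
[2,10] |-15|<=|15| out[8]=225 → r--
[2,9] |-15|>|9| out[7]=225 → l++
[3,9] |-14|>|9| out[6]=196 → l++
[4,9] |-13|>|9| out[5]=169 → l++
[5,9] |-11|>|9| out[4]=121 → l++
[6,9] |-10|>|9| out[3]=100 → l++
[7,9] |-7|<=|9| out[2]=81 → r--
[7,8] |-7|>|-2| out[1]=49 → l++
[8,8] |-2|<=|-2| out[0]=4 → r--

[4, 49, 81, 100, 121, 169, 196, 225, 225, 289, 361, 400, 400]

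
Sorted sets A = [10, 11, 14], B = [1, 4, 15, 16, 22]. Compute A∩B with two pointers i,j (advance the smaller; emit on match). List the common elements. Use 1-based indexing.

intersection = []

i=1 j=1: 10>1, j++
i=1 j=2: 10>4, j++
i=1 j=3: 10<15, i++
i=2 j=3: 11<15, i++
i=3 j=3: 14<15, i++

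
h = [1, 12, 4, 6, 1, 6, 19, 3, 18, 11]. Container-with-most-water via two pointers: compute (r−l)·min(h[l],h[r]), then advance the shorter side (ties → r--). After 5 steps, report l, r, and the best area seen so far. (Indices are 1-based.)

[1,10] min(1,11)*9=9 best=9 * → l++
[2,10] min(12,11)*8=88 best=88 * → r--
[2,9] min(12,18)*7=84 best=88 → l++
[3,9] min(4,18)*6=24 best=88 → l++
[4,9] min(6,18)*5=30 best=88 → l++

l=5, r=9, best area=88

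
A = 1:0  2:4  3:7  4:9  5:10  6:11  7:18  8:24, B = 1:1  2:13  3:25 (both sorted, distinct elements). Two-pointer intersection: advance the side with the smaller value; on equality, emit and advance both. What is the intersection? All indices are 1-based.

intersection = []

i=1 j=1: 0<1, i++
i=2 j=1: 4>1, j++
i=2 j=2: 4<13, i++
i=3 j=2: 7<13, i++
i=4 j=2: 9<13, i++
i=5 j=2: 10<13, i++
i=6 j=2: 11<13, i++
i=7 j=2: 18>13, j++
i=7 j=3: 18<25, i++
i=8 j=3: 24<25, i++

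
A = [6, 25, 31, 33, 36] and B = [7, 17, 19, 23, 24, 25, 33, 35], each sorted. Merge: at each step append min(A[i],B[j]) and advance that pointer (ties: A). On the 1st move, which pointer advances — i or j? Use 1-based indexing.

i

[i=1,j=1] A[i]=6<=B[j]=7 take 6 → i++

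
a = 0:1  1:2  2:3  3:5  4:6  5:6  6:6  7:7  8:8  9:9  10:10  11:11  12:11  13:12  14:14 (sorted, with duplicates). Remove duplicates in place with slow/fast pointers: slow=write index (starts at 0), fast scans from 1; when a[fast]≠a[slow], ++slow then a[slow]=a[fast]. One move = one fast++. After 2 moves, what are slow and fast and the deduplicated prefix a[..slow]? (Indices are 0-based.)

slow=0 fast=1: a[fast]=2≠a[slow]=1 write a[1]=2, slow++,fast++
slow=1 fast=2: a[fast]=3≠a[slow]=2 write a[2]=3, slow++,fast++

slow=2, fast=3, prefix=[1, 2, 3]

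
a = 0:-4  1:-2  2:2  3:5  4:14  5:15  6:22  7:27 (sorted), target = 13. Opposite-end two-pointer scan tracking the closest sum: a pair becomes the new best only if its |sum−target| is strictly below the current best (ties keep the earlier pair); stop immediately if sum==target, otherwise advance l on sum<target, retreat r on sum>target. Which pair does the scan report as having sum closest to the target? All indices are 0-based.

pair (-2, 15) with sum 13 (|Δ|=0)

[0,7] -4+27=23 d=10 * → r--
[0,6] -4+22=18 d=5 * → r--
[0,5] -4+15=11 d=2 * → l++
[1,5] -2+15=13 d=0 * → stop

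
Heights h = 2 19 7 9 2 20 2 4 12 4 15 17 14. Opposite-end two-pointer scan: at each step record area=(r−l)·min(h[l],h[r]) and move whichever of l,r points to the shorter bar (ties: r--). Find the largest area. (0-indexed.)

l=0 r=12: min(2,14)*12=24 best=24 *, l++
l=1 r=12: min(19,14)*11=154 best=154 *, r--
l=1 r=11: min(19,17)*10=170 best=170 *, r--
l=1 r=10: min(19,15)*9=135 best=170, r--
l=1 r=9: min(19,4)*8=32 best=170, r--
l=1 r=8: min(19,12)*7=84 best=170, r--
l=1 r=7: min(19,4)*6=24 best=170, r--
l=1 r=6: min(19,2)*5=10 best=170, r--
l=1 r=5: min(19,20)*4=76 best=170, l++
l=2 r=5: min(7,20)*3=21 best=170, l++
l=3 r=5: min(9,20)*2=18 best=170, l++
l=4 r=5: min(2,20)*1=2 best=170, l++

max area = 170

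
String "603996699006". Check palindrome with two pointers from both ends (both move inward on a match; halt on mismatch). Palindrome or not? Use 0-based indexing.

l=0 r=11: '6'=='6', l++,r--
l=1 r=10: '0'=='0', l++,r--
l=2 r=9: '3'!='0', stop

not a palindrome (mismatch at 2,9)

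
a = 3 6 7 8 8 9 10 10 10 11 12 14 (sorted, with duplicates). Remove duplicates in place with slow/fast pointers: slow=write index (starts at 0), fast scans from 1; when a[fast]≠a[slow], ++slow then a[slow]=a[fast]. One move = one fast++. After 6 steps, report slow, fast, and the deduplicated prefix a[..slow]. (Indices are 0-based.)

slow=5, fast=7, prefix=[3, 6, 7, 8, 9, 10]

slow=0 fast=1: a[fast]=6≠a[slow]=3 write a[1]=6, slow++,fast++
slow=1 fast=2: a[fast]=7≠a[slow]=6 write a[2]=7, slow++,fast++
slow=2 fast=3: a[fast]=8≠a[slow]=7 write a[3]=8, slow++,fast++
slow=3 fast=4: a[fast]=8=a[slow] dup, fast++
slow=3 fast=5: a[fast]=9≠a[slow]=8 write a[4]=9, slow++,fast++
slow=4 fast=6: a[fast]=10≠a[slow]=9 write a[5]=10, slow++,fast++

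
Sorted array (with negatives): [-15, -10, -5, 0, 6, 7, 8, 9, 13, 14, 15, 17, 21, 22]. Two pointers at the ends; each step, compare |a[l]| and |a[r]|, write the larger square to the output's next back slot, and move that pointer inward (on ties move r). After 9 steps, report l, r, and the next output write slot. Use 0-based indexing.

l=2, r=6, next write slot=4

l=0 r=13: |-15|<=|22| out[13]=484, r--
l=0 r=12: |-15|<=|21| out[12]=441, r--
l=0 r=11: |-15|<=|17| out[11]=289, r--
l=0 r=10: |-15|<=|15| out[10]=225, r--
l=0 r=9: |-15|>|14| out[9]=225, l++
l=1 r=9: |-10|<=|14| out[8]=196, r--
l=1 r=8: |-10|<=|13| out[7]=169, r--
l=1 r=7: |-10|>|9| out[6]=100, l++
l=2 r=7: |-5|<=|9| out[5]=81, r--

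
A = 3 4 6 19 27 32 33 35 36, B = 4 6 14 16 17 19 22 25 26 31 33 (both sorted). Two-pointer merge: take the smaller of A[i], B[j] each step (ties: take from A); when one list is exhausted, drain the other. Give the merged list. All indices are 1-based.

[i=1,j=1] A[i]=3<=B[j]=4 take 3 → i++
[i=2,j=1] A[i]=4<=B[j]=4 take 4 → i++
[i=3,j=1] A[i]=6>B[j]=4 take 4 → j++
[i=3,j=2] A[i]=6<=B[j]=6 take 6 → i++
[i=4,j=2] A[i]=19>B[j]=6 take 6 → j++
[i=4,j=3] A[i]=19>B[j]=14 take 14 → j++
[i=4,j=4] A[i]=19>B[j]=16 take 16 → j++
[i=4,j=5] A[i]=19>B[j]=17 take 17 → j++
[i=4,j=6] A[i]=19<=B[j]=19 take 19 → i++
[i=5,j=6] A[i]=27>B[j]=19 take 19 → j++
[i=5,j=7] A[i]=27>B[j]=22 take 22 → j++
[i=5,j=8] A[i]=27>B[j]=25 take 25 → j++
[i=5,j=9] A[i]=27>B[j]=26 take 26 → j++
[i=5,j=10] A[i]=27<=B[j]=31 take 27 → i++
[i=6,j=10] A[i]=32>B[j]=31 take 31 → j++
[i=6,j=11] A[i]=32<=B[j]=33 take 32 → i++
[i=7,j=11] A[i]=33<=B[j]=33 take 33 → i++
[i=8,j=11] A[i]=35>B[j]=33 take 33 → j++
[i=8,j=12] B done, take A[i]=35 → i++
[i=9,j=12] B done, take A[i]=36 → i++

[3, 4, 4, 6, 6, 14, 16, 17, 19, 19, 22, 25, 26, 27, 31, 32, 33, 33, 35, 36]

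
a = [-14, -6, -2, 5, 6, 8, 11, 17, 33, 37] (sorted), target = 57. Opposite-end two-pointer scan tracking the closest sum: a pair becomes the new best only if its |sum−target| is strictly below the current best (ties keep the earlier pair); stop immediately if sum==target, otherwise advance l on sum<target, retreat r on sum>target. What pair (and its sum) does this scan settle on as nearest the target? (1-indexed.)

l=1 r=10: -14+37=23 d=34 *, l++
l=2 r=10: -6+37=31 d=26 *, l++
l=3 r=10: -2+37=35 d=22 *, l++
l=4 r=10: 5+37=42 d=15 *, l++
l=5 r=10: 6+37=43 d=14 *, l++
l=6 r=10: 8+37=45 d=12 *, l++
l=7 r=10: 11+37=48 d=9 *, l++
l=8 r=10: 17+37=54 d=3 *, l++
l=9 r=10: 33+37=70 d=13, r--

pair (17, 37) with sum 54 (|Δ|=3)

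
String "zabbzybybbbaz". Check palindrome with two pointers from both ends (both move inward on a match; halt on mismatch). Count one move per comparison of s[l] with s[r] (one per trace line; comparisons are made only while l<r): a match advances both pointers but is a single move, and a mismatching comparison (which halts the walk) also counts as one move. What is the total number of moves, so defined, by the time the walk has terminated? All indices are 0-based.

5 moves

[0,12] 'z'=='z' → l++,r--
[1,11] 'a'=='a' → l++,r--
[2,10] 'b'=='b' → l++,r--
[3,9] 'b'=='b' → l++,r--
[4,8] 'z'!='b' → stop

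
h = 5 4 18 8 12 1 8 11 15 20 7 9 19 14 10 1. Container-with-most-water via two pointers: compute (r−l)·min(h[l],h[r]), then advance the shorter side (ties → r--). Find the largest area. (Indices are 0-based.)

max area = 180

[0,15] min(5,1)*15=15 best=15 * → r--
[0,14] min(5,10)*14=70 best=70 * → l++
[1,14] min(4,10)*13=52 best=70 → l++
[2,14] min(18,10)*12=120 best=120 * → r--
[2,13] min(18,14)*11=154 best=154 * → r--
[2,12] min(18,19)*10=180 best=180 * → l++
[3,12] min(8,19)*9=72 best=180 → l++
[4,12] min(12,19)*8=96 best=180 → l++
[5,12] min(1,19)*7=7 best=180 → l++
[6,12] min(8,19)*6=48 best=180 → l++
[7,12] min(11,19)*5=55 best=180 → l++
[8,12] min(15,19)*4=60 best=180 → l++
[9,12] min(20,19)*3=57 best=180 → r--
[9,11] min(20,9)*2=18 best=180 → r--
[9,10] min(20,7)*1=7 best=180 → r--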